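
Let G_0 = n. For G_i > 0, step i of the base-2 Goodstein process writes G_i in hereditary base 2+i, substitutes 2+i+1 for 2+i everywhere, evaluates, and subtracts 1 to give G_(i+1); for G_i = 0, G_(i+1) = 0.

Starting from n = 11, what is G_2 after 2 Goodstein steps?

1027

base 2: 11 = 2^(2 + 1) + 2 + 1; at 3: 3^(3 + 1) + 3 + 1 = 85; next = 84
base 3: 84 = 3^(3 + 1) + 3; at 4: 4^(4 + 1) + 4 = 1028; next = 1027
base 4: 1027 = 4^(4 + 1) + 3; at 5: 5^(5 + 1) + 3 = 15628; next = 15627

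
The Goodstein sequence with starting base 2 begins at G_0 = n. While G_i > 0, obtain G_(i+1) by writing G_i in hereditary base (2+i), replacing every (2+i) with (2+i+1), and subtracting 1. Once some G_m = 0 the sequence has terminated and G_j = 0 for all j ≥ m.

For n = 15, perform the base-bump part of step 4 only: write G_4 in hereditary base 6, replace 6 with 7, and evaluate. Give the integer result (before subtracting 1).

i=0: 15 = 2^(2 + 1) + 2^2 + 2 + 1 (b=2); 2→3: 3^(3 + 1) + 3^3 + 3 + 1 = 112; 112−1 = 111
i=1: 111 = 3^(3 + 1) + 3^3 + 3 (b=3); 3→4: 4^(4 + 1) + 4^4 + 4 = 1284; 1284−1 = 1283
i=2: 1283 = 4^(4 + 1) + 4^4 + 3 (b=4); 4→5: 5^(5 + 1) + 5^5 + 3 = 18753; 18753−1 = 18752
i=3: 18752 = 5^(5 + 1) + 5^5 + 2 (b=5); 5→6: 6^(6 + 1) + 6^6 + 2 = 326594; 326594−1 = 326593
i=4: 326593 = 6^(6 + 1) + 6^6 + 1 (b=6); 6→7: 7^(7 + 1) + 7^7 + 1 = 6588345; 6588345−1 = 6588344

6588345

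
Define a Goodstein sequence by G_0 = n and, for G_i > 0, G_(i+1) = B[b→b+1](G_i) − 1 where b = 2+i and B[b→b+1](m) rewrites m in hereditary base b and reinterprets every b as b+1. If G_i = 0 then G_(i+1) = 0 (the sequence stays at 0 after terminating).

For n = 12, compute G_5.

step 0: 12 = 2^(2 + 1) + 2^2; sub 3 for 2: 3^(3 + 1) + 3^3; = 108; G_1 = 108−1 = 107
step 1: 107 = 3^(3 + 1) + 2·3^2 + 2·3 + 2; sub 4 for 3: 4^(4 + 1) + 2·4^2 + 2·4 + 2; = 1066; G_2 = 1066−1 = 1065
step 2: 1065 = 4^(4 + 1) + 2·4^2 + 2·4 + 1; sub 5 for 4: 5^(5 + 1) + 2·5^2 + 2·5 + 1; = 15686; G_3 = 15686−1 = 15685
step 3: 15685 = 5^(5 + 1) + 2·5^2 + 2·5; sub 6 for 5: 6^(6 + 1) + 2·6^2 + 2·6; = 280020; G_4 = 280020−1 = 280019
step 4: 280019 = 6^(6 + 1) + 2·6^2 + 6 + 5; sub 7 for 6: 7^(7 + 1) + 2·7^2 + 7 + 5; = 5764911; G_5 = 5764911−1 = 5764910
step 5: 5764910 = 7^(7 + 1) + 2·7^2 + 7 + 4; sub 8 for 7: 8^(8 + 1) + 2·8^2 + 8 + 4; = 134217868; G_6 = 134217868−1 = 134217867

5764910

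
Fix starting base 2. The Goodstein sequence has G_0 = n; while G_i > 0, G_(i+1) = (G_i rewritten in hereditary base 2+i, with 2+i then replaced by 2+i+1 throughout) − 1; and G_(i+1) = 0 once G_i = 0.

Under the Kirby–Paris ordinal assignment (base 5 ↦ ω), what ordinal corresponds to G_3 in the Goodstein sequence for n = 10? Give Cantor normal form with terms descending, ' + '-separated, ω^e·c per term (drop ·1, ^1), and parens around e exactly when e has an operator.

G_0=10  [base 2] 2^(2 + 1) + 2  →[2↦3]→  3^(3 + 1) + 3 = 84  −1 ⇒ G_1=83
G_1=83  [base 3] 3^(3 + 1) + 2  →[3↦4]→  4^(4 + 1) + 2 = 1026  −1 ⇒ G_2=1025
G_2=1025  [base 4] 4^(4 + 1) + 1  →[4↦5]→  5^(5 + 1) + 1 = 15626  −1 ⇒ G_3=15625

ω^(ω + 1)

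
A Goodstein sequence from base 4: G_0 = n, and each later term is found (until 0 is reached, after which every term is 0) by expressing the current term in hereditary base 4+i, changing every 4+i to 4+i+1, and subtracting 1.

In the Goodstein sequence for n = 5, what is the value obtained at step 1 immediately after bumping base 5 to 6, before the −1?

G_0 = 5. HB_4(5) = 4 + 1. Bump = 6. G_1 = 5.
G_1 = 5. HB_5(5) = 5. Bump = 6. G_2 = 5.

6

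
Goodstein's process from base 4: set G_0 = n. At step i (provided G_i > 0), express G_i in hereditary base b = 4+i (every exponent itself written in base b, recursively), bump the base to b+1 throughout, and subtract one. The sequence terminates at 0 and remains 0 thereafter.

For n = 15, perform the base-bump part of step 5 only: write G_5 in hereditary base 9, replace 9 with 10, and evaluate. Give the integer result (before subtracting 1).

step 0: 15 = 3·4 + 3; sub 5 for 4: 3·5 + 3; = 18; G_1 = 18−1 = 17
step 1: 17 = 3·5 + 2; sub 6 for 5: 3·6 + 2; = 20; G_2 = 20−1 = 19
step 2: 19 = 3·6 + 1; sub 7 for 6: 3·7 + 1; = 22; G_3 = 22−1 = 21
step 3: 21 = 3·7; sub 8 for 7: 3·8; = 24; G_4 = 24−1 = 23
step 4: 23 = 2·8 + 7; sub 9 for 8: 2·9 + 7; = 25; G_5 = 25−1 = 24

26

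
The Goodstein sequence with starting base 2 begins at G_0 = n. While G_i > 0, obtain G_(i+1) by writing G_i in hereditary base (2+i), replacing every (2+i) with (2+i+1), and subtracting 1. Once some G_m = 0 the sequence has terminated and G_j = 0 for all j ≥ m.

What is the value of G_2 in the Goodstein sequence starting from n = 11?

1027

[0] 11 ≡ 2^(2 + 1) + 2 + 1 (base 2). Lift 3: 85. −1: 84.
[1] 84 ≡ 3^(3 + 1) + 3 (base 3). Lift 4: 1028. −1: 1027.
[2] 1027 ≡ 4^(4 + 1) + 3 (base 4). Lift 5: 15628. −1: 15627.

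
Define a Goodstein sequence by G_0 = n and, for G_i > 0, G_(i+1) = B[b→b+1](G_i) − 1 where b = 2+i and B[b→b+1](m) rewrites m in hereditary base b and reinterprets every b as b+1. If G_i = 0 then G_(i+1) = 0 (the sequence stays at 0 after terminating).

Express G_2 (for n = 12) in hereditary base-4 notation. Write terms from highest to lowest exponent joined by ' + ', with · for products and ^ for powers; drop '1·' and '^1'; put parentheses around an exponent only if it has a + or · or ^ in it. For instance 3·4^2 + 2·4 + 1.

4^(4 + 1) + 2·4^2 + 2·4 + 1

(0) 12|_2 = 2^(2 + 1) + 2^2 ↦ 3^(3 + 1) + 3^3|_3 = 108 ⇒ 107
(1) 107|_3 = 3^(3 + 1) + 2·3^2 + 2·3 + 2 ↦ 4^(4 + 1) + 2·4^2 + 2·4 + 2|_4 = 1066 ⇒ 1065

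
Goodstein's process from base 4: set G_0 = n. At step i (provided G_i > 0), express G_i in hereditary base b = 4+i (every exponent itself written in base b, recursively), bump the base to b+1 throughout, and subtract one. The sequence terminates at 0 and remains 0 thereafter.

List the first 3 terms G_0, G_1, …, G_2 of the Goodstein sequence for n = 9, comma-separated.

9, 10, 11

base 4: 9 = 2·4 + 1; at 5: 2·5 + 1 = 11; next = 10
base 5: 10 = 2·5; at 6: 2·6 = 12; next = 11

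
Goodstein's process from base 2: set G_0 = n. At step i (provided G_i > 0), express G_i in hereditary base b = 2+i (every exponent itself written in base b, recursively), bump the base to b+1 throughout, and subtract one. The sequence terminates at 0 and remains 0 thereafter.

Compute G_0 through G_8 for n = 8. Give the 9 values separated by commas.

G_0 = 8. HB_2(8) = 2^(2 + 1). Bump = 81. G_1 = 80.
G_1 = 80. HB_3(80) = 2·3^3 + 2·3^2 + 2·3 + 2. Bump = 554. G_2 = 553.
G_2 = 553. HB_4(553) = 2·4^4 + 2·4^2 + 2·4 + 1. Bump = 6311. G_3 = 6310.
G_3 = 6310. HB_5(6310) = 2·5^5 + 2·5^2 + 2·5. Bump = 93396. G_4 = 93395.
G_4 = 93395. HB_6(93395) = 2·6^6 + 2·6^2 + 6 + 5. Bump = 1647196. G_5 = 1647195.
G_5 = 1647195. HB_7(1647195) = 2·7^7 + 2·7^2 + 7 + 4. Bump = 33554572. G_6 = 33554571.
G_6 = 33554571. HB_8(33554571) = 2·8^8 + 2·8^2 + 8 + 3. Bump = 774841152. G_7 = 774841151.
G_7 = 774841151. HB_9(774841151) = 2·9^9 + 2·9^2 + 9 + 2. Bump = 20000000212. G_8 = 20000000211.

8, 80, 553, 6310, 93395, 1647195, 33554571, 774841151, 20000000211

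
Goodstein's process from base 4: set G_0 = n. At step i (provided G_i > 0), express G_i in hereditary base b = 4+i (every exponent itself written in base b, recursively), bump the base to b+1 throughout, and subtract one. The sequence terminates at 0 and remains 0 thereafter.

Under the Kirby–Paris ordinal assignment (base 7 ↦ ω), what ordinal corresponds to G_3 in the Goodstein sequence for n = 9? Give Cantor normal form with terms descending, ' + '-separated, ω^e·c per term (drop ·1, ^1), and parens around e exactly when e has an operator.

ω + 4

(0) 9|_4 = 2·4 + 1 ↦ 2·5 + 1|_5 = 11 ⇒ 10
(1) 10|_5 = 2·5 ↦ 2·6|_6 = 12 ⇒ 11
(2) 11|_6 = 6 + 5 ↦ 7 + 5|_7 = 12 ⇒ 11
(3) 11|_7 = 7 + 4 ↦ 8 + 4|_8 = 12 ⇒ 11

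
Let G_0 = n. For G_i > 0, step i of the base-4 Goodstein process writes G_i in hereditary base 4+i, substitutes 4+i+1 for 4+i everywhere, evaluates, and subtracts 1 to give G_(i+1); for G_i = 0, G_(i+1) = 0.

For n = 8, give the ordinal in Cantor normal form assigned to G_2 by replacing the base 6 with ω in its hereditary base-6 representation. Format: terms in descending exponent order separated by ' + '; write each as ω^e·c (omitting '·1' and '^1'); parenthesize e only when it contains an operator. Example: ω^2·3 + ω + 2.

ω + 3

i=0: 8 = 2·4 (b=4); 4→5: 2·5 = 10; 10−1 = 9
i=1: 9 = 5 + 4 (b=5); 5→6: 6 + 4 = 10; 10−1 = 9
i=2: 9 = 6 + 3 (b=6); 6→7: 7 + 3 = 10; 10−1 = 9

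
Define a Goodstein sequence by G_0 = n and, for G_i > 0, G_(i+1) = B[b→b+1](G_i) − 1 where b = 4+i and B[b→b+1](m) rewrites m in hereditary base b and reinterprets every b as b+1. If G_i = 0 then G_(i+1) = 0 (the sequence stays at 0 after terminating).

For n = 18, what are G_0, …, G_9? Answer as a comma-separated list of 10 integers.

base 4: 18 = 4^2 + 2; at 5: 5^2 + 2 = 27; next = 26
base 5: 26 = 5^2 + 1; at 6: 6^2 + 1 = 37; next = 36
base 6: 36 = 6^2; at 7: 7^2 = 49; next = 48
base 7: 48 = 6·7 + 6; at 8: 6·8 + 6 = 54; next = 53
base 8: 53 = 6·8 + 5; at 9: 6·9 + 5 = 59; next = 58
base 9: 58 = 6·9 + 4; at 10: 6·10 + 4 = 64; next = 63
base 10: 63 = 6·10 + 3; at 11: 6·11 + 3 = 69; next = 68
base 11: 68 = 6·11 + 2; at 12: 6·12 + 2 = 74; next = 73
base 12: 73 = 6·12 + 1; at 13: 6·13 + 1 = 79; next = 78

18, 26, 36, 48, 53, 58, 63, 68, 73, 78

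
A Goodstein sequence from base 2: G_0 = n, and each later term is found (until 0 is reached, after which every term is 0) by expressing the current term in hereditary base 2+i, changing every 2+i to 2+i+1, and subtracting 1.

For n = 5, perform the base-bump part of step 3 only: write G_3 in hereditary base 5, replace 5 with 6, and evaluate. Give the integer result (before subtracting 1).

776

i=0: 5 = 2^2 + 1 (b=2); 2→3: 3^3 + 1 = 28; 28−1 = 27
i=1: 27 = 3^3 (b=3); 3→4: 4^4 = 256; 256−1 = 255
i=2: 255 = 3·4^3 + 3·4^2 + 3·4 + 3 (b=4); 4→5: 3·5^3 + 3·5^2 + 3·5 + 3 = 468; 468−1 = 467
i=3: 467 = 3·5^3 + 3·5^2 + 3·5 + 2 (b=5); 5→6: 3·6^3 + 3·6^2 + 3·6 + 2 = 776; 776−1 = 775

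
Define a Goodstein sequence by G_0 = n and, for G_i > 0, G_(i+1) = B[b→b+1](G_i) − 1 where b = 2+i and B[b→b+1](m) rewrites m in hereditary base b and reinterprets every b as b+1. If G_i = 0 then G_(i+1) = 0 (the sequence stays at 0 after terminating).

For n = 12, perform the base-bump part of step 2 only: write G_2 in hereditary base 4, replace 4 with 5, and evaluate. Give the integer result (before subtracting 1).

15686

(0) 12|_2 = 2^(2 + 1) + 2^2 ↦ 3^(3 + 1) + 3^3|_3 = 108 ⇒ 107
(1) 107|_3 = 3^(3 + 1) + 2·3^2 + 2·3 + 2 ↦ 4^(4 + 1) + 2·4^2 + 2·4 + 2|_4 = 1066 ⇒ 1065
(2) 1065|_4 = 4^(4 + 1) + 2·4^2 + 2·4 + 1 ↦ 5^(5 + 1) + 2·5^2 + 2·5 + 1|_5 = 15686 ⇒ 15685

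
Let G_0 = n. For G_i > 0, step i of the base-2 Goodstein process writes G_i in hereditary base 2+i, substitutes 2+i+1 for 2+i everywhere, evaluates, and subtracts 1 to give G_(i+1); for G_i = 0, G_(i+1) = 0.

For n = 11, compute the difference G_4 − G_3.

264310

i=0: 11 = 2^(2 + 1) + 2 + 1 (b=2); 2→3: 3^(3 + 1) + 3 + 1 = 85; 85−1 = 84
i=1: 84 = 3^(3 + 1) + 3 (b=3); 3→4: 4^(4 + 1) + 4 = 1028; 1028−1 = 1027
i=2: 1027 = 4^(4 + 1) + 3 (b=4); 4→5: 5^(5 + 1) + 3 = 15628; 15628−1 = 15627
i=3: 15627 = 5^(5 + 1) + 2 (b=5); 5→6: 6^(6 + 1) + 2 = 279938; 279938−1 = 279937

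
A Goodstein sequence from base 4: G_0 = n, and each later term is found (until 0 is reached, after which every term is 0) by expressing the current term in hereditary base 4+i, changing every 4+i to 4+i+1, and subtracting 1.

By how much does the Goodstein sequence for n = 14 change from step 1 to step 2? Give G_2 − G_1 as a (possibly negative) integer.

G_0 = 14. HB_4(14) = 3·4 + 2. Bump = 17. G_1 = 16.
G_1 = 16. HB_5(16) = 3·5 + 1. Bump = 19. G_2 = 18.

2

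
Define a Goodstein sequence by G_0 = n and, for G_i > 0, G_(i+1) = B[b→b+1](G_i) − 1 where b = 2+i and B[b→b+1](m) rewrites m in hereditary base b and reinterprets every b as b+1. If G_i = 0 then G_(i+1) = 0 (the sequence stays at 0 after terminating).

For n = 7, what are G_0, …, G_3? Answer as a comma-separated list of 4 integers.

step 0: 7 = 2^2 + 2 + 1; sub 3 for 2: 3^3 + 3 + 1; = 31; G_1 = 31−1 = 30
step 1: 30 = 3^3 + 3; sub 4 for 3: 4^4 + 4; = 260; G_2 = 260−1 = 259
step 2: 259 = 4^4 + 3; sub 5 for 4: 5^5 + 3; = 3128; G_3 = 3128−1 = 3127

7, 30, 259, 3127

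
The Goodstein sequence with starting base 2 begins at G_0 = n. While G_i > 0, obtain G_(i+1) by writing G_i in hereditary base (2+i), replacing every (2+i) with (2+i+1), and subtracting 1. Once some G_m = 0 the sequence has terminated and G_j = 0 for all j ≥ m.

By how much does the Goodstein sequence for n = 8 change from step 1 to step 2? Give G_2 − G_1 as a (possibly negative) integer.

473

G_0 = 8. HB_2(8) = 2^(2 + 1). Bump = 81. G_1 = 80.
G_1 = 80. HB_3(80) = 2·3^3 + 2·3^2 + 2·3 + 2. Bump = 554. G_2 = 553.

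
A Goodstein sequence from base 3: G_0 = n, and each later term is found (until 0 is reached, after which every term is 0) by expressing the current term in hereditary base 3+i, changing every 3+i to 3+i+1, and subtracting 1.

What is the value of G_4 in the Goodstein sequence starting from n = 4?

base 3: 4 = 3 + 1; at 4: 4 + 1 = 5; next = 4
base 4: 4 = 4; at 5: 5 = 5; next = 4
base 5: 4 = 4; at 6: 4 = 4; next = 3
base 6: 3 = 3; at 7: 3 = 3; next = 2
base 7: 2 = 2; at 8: 2 = 2; next = 1

2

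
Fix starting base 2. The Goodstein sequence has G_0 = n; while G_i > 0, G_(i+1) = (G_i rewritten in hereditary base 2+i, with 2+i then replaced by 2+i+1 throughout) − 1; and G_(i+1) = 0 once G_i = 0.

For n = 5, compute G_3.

467

i=0: 5 = 2^2 + 1 (b=2); 2→3: 3^3 + 1 = 28; 28−1 = 27
i=1: 27 = 3^3 (b=3); 3→4: 4^4 = 256; 256−1 = 255
i=2: 255 = 3·4^3 + 3·4^2 + 3·4 + 3 (b=4); 4→5: 3·5^3 + 3·5^2 + 3·5 + 3 = 468; 468−1 = 467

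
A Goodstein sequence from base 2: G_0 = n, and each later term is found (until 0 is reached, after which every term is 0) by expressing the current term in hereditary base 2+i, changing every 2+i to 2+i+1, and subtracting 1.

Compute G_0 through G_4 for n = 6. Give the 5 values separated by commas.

6, 29, 257, 3125, 46655

step 0: 6 = 2^2 + 2; sub 3 for 2: 3^3 + 3; = 30; G_1 = 30−1 = 29
step 1: 29 = 3^3 + 2; sub 4 for 3: 4^4 + 2; = 258; G_2 = 258−1 = 257
step 2: 257 = 4^4 + 1; sub 5 for 4: 5^5 + 1; = 3126; G_3 = 3126−1 = 3125
step 3: 3125 = 5^5; sub 6 for 5: 6^6; = 46656; G_4 = 46656−1 = 46655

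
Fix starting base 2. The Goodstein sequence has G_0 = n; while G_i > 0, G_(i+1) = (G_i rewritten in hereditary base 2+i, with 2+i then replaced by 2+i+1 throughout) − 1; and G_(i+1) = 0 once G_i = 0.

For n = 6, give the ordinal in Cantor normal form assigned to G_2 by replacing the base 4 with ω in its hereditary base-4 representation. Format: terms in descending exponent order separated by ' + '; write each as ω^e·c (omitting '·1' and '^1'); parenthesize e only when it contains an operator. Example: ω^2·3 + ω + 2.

ω^ω + 1

(0) 6|_2 = 2^2 + 2 ↦ 3^3 + 3|_3 = 30 ⇒ 29
(1) 29|_3 = 3^3 + 2 ↦ 4^4 + 2|_4 = 258 ⇒ 257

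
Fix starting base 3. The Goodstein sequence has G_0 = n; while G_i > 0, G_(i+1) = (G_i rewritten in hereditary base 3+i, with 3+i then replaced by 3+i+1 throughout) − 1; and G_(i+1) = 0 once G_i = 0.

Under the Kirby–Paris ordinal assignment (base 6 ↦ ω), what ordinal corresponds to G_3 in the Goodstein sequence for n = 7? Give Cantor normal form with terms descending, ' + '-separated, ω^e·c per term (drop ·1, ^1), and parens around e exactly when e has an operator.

G_0 = 7. HB_3(7) = 2·3 + 1. Bump = 9. G_1 = 8.
G_1 = 8. HB_4(8) = 2·4. Bump = 10. G_2 = 9.
G_2 = 9. HB_5(9) = 5 + 4. Bump = 10. G_3 = 9.

ω + 3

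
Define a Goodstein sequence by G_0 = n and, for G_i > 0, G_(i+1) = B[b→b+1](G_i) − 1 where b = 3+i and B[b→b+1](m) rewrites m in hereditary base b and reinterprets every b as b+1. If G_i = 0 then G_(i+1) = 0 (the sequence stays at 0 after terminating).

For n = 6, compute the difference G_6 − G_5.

-1

G_0=6  [base 3] 2·3  →[3↦4]→  2·4 = 8  −1 ⇒ G_1=7
G_1=7  [base 4] 4 + 3  →[4↦5]→  5 + 3 = 8  −1 ⇒ G_2=7
G_2=7  [base 5] 5 + 2  →[5↦6]→  6 + 2 = 8  −1 ⇒ G_3=7
G_3=7  [base 6] 6 + 1  →[6↦7]→  7 + 1 = 8  −1 ⇒ G_4=7
G_4=7  [base 7] 7  →[7↦8]→  8 = 8  −1 ⇒ G_5=7
G_5=7  [base 8] 7  →[8↦9]→  7 = 7  −1 ⇒ G_6=6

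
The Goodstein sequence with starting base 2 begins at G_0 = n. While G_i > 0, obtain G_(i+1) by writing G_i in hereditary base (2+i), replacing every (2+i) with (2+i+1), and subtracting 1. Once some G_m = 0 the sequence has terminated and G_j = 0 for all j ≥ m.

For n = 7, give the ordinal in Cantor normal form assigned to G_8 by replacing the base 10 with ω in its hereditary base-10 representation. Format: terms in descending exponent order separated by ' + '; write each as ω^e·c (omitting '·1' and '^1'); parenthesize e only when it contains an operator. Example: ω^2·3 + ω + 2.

ω^7·7 + ω^6·7 + ω^5·7 + ω^4·7 + ω^3·7 + ω^2·7 + ω·7 + 5

[0] 7 ≡ 2^2 + 2 + 1 (base 2). Lift 3: 31. −1: 30.
[1] 30 ≡ 3^3 + 3 (base 3). Lift 4: 260. −1: 259.
[2] 259 ≡ 4^4 + 3 (base 4). Lift 5: 3128. −1: 3127.
[3] 3127 ≡ 5^5 + 2 (base 5). Lift 6: 46658. −1: 46657.
[4] 46657 ≡ 6^6 + 1 (base 6). Lift 7: 823544. −1: 823543.
[5] 823543 ≡ 7^7 (base 7). Lift 8: 16777216. −1: 16777215.
[6] 16777215 ≡ 7·8^7 + 7·8^6 + 7·8^5 + 7·8^4 + 7·8^3 + 7·8^2 + 7·8 + 7 (base 8). Lift 9: 37665880. −1: 37665879.
[7] 37665879 ≡ 7·9^7 + 7·9^6 + 7·9^5 + 7·9^4 + 7·9^3 + 7·9^2 + 7·9 + 6 (base 9). Lift 10: 77777776. −1: 77777775.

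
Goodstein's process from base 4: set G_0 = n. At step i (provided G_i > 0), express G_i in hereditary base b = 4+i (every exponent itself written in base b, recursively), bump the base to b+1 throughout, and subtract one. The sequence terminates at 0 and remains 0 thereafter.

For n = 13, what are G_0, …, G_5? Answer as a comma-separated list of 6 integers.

13, 15, 17, 18, 19, 20

13 —HB4→ 3·4 + 1 —bump→ 3·5 + 1 = 16 —(−1)→ 15
15 —HB5→ 3·5 —bump→ 3·6 = 18 —(−1)→ 17
17 —HB6→ 2·6 + 5 —bump→ 2·7 + 5 = 19 —(−1)→ 18
18 —HB7→ 2·7 + 4 —bump→ 2·8 + 4 = 20 —(−1)→ 19
19 —HB8→ 2·8 + 3 —bump→ 2·9 + 3 = 21 —(−1)→ 20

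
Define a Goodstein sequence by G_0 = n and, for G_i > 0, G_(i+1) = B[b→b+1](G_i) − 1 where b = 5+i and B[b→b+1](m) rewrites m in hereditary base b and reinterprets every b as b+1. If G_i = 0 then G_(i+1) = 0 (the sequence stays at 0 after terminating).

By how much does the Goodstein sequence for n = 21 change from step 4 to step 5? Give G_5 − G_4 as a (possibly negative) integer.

2

i=0: 21 = 4·5 + 1 (b=5); 5→6: 4·6 + 1 = 25; 25−1 = 24
i=1: 24 = 4·6 (b=6); 6→7: 4·7 = 28; 28−1 = 27
i=2: 27 = 3·7 + 6 (b=7); 7→8: 3·8 + 6 = 30; 30−1 = 29
i=3: 29 = 3·8 + 5 (b=8); 8→9: 3·9 + 5 = 32; 32−1 = 31
i=4: 31 = 3·9 + 4 (b=9); 9→10: 3·10 + 4 = 34; 34−1 = 33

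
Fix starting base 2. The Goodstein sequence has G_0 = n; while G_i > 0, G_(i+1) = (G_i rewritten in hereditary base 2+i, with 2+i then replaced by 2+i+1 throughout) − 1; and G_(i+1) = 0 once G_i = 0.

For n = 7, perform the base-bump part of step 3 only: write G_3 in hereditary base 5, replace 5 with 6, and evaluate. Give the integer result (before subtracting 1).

46658

step 0: 7 = 2^2 + 2 + 1; sub 3 for 2: 3^3 + 3 + 1; = 31; G_1 = 31−1 = 30
step 1: 30 = 3^3 + 3; sub 4 for 3: 4^4 + 4; = 260; G_2 = 260−1 = 259
step 2: 259 = 4^4 + 3; sub 5 for 4: 5^5 + 3; = 3128; G_3 = 3128−1 = 3127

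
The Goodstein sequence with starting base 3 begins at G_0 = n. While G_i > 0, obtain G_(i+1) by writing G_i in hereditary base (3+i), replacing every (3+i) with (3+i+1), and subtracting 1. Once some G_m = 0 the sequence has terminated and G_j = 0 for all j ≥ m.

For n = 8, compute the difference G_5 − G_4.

8 —HB3→ 2·3 + 2 —bump→ 2·4 + 2 = 10 —(−1)→ 9
9 —HB4→ 2·4 + 1 —bump→ 2·5 + 1 = 11 —(−1)→ 10
10 —HB5→ 2·5 —bump→ 2·6 = 12 —(−1)→ 11
11 —HB6→ 6 + 5 —bump→ 7 + 5 = 12 —(−1)→ 11
11 —HB7→ 7 + 4 —bump→ 8 + 4 = 12 —(−1)→ 11

0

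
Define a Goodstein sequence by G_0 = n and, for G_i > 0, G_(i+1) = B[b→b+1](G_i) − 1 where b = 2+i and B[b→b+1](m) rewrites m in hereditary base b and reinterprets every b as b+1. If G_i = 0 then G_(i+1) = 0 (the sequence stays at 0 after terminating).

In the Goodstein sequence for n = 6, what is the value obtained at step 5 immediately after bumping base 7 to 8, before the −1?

G_0 = 6. HB_2(6) = 2^2 + 2. Bump = 30. G_1 = 29.
G_1 = 29. HB_3(29) = 3^3 + 2. Bump = 258. G_2 = 257.
G_2 = 257. HB_4(257) = 4^4 + 1. Bump = 3126. G_3 = 3125.
G_3 = 3125. HB_5(3125) = 5^5. Bump = 46656. G_4 = 46655.
G_4 = 46655. HB_6(46655) = 5·6^5 + 5·6^4 + 5·6^3 + 5·6^2 + 5·6 + 5. Bump = 98040. G_5 = 98039.
G_5 = 98039. HB_7(98039) = 5·7^5 + 5·7^4 + 5·7^3 + 5·7^2 + 5·7 + 4. Bump = 187244. G_6 = 187243.

187244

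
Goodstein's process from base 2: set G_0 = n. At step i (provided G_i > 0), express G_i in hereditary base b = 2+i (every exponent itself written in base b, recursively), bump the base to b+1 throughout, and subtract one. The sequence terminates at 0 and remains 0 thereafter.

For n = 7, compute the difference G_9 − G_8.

i=0: 7 = 2^2 + 2 + 1 (b=2); 2→3: 3^3 + 3 + 1 = 31; 31−1 = 30
i=1: 30 = 3^3 + 3 (b=3); 3→4: 4^4 + 4 = 260; 260−1 = 259
i=2: 259 = 4^4 + 3 (b=4); 4→5: 5^5 + 3 = 3128; 3128−1 = 3127
i=3: 3127 = 5^5 + 2 (b=5); 5→6: 6^6 + 2 = 46658; 46658−1 = 46657
i=4: 46657 = 6^6 + 1 (b=6); 6→7: 7^7 + 1 = 823544; 823544−1 = 823543
i=5: 823543 = 7^7 (b=7); 7→8: 8^8 = 16777216; 16777216−1 = 16777215
i=6: 16777215 = 7·8^7 + 7·8^6 + 7·8^5 + 7·8^4 + 7·8^3 + 7·8^2 + 7·8 + 7 (b=8); 8→9: 7·9^7 + 7·9^6 + 7·9^5 + 7·9^4 + 7·9^3 + 7·9^2 + 7·9 + 7 = 37665880; 37665880−1 = 37665879
i=7: 37665879 = 7·9^7 + 7·9^6 + 7·9^5 + 7·9^4 + 7·9^3 + 7·9^2 + 7·9 + 6 (b=9); 9→10: 7·10^7 + 7·10^6 + 7·10^5 + 7·10^4 + 7·10^3 + 7·10^2 + 7·10 + 6 = 77777776; 77777776−1 = 77777775
i=8: 77777775 = 7·10^7 + 7·10^6 + 7·10^5 + 7·10^4 + 7·10^3 + 7·10^2 + 7·10 + 5 (b=10); 10→11: 7·11^7 + 7·11^6 + 7·11^5 + 7·11^4 + 7·11^3 + 7·11^2 + 7·11 + 5 = 150051214; 150051214−1 = 150051213

72273438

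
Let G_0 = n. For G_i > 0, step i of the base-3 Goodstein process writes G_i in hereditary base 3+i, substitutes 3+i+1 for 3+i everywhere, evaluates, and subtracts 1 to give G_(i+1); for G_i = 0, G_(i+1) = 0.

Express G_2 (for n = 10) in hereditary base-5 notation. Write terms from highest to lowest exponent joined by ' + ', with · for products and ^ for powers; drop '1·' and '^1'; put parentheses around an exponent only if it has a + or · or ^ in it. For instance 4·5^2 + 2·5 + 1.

G_0=10  [base 3] 3^2 + 1  →[3↦4]→  4^2 + 1 = 17  −1 ⇒ G_1=16
G_1=16  [base 4] 4^2  →[4↦5]→  5^2 = 25  −1 ⇒ G_2=24
G_2=24  [base 5] 4·5 + 4  →[5↦6]→  4·6 + 4 = 28  −1 ⇒ G_3=27

4·5 + 4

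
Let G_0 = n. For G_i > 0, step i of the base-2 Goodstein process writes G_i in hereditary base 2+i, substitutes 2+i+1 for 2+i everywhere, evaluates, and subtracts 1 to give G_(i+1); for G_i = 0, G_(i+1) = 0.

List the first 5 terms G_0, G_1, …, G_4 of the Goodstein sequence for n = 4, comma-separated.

4, 26, 41, 60, 83

[0] 4 ≡ 2^2 (base 2). Lift 3: 27. −1: 26.
[1] 26 ≡ 2·3^2 + 2·3 + 2 (base 3). Lift 4: 42. −1: 41.
[2] 41 ≡ 2·4^2 + 2·4 + 1 (base 4). Lift 5: 61. −1: 60.
[3] 60 ≡ 2·5^2 + 2·5 (base 5). Lift 6: 84. −1: 83.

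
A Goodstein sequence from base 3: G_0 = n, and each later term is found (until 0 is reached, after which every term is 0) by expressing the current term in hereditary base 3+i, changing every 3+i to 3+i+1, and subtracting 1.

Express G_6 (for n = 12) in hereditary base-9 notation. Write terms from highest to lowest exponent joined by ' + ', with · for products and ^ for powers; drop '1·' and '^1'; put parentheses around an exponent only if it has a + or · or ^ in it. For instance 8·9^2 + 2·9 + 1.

12 —HB3→ 3^2 + 3 —bump→ 4^2 + 4 = 20 —(−1)→ 19
19 —HB4→ 4^2 + 3 —bump→ 5^2 + 3 = 28 —(−1)→ 27
27 —HB5→ 5^2 + 2 —bump→ 6^2 + 2 = 38 —(−1)→ 37
37 —HB6→ 6^2 + 1 —bump→ 7^2 + 1 = 50 —(−1)→ 49
49 —HB7→ 7^2 —bump→ 8^2 = 64 —(−1)→ 63
63 —HB8→ 7·8 + 7 —bump→ 7·9 + 7 = 70 —(−1)→ 69

7·9 + 6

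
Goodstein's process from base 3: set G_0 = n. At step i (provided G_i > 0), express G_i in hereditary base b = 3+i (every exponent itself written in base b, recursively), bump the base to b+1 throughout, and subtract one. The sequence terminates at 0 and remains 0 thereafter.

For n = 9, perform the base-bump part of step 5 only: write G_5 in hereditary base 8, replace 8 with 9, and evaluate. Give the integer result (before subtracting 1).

25

(0) 9|_3 = 3^2 ↦ 4^2|_4 = 16 ⇒ 15
(1) 15|_4 = 3·4 + 3 ↦ 3·5 + 3|_5 = 18 ⇒ 17
(2) 17|_5 = 3·5 + 2 ↦ 3·6 + 2|_6 = 20 ⇒ 19
(3) 19|_6 = 3·6 + 1 ↦ 3·7 + 1|_7 = 22 ⇒ 21
(4) 21|_7 = 3·7 ↦ 3·8|_8 = 24 ⇒ 23
(5) 23|_8 = 2·8 + 7 ↦ 2·9 + 7|_9 = 25 ⇒ 24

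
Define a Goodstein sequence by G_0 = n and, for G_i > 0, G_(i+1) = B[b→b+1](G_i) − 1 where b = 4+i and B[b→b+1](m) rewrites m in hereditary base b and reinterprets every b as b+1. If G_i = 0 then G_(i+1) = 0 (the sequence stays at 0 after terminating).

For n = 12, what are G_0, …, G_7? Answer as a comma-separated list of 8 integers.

12, 14, 15, 16, 17, 18, 19, 19

[0] 12 ≡ 3·4 (base 4). Lift 5: 15. −1: 14.
[1] 14 ≡ 2·5 + 4 (base 5). Lift 6: 16. −1: 15.
[2] 15 ≡ 2·6 + 3 (base 6). Lift 7: 17. −1: 16.
[3] 16 ≡ 2·7 + 2 (base 7). Lift 8: 18. −1: 17.
[4] 17 ≡ 2·8 + 1 (base 8). Lift 9: 19. −1: 18.
[5] 18 ≡ 2·9 (base 9). Lift 10: 20. −1: 19.
[6] 19 ≡ 10 + 9 (base 10). Lift 11: 20. −1: 19.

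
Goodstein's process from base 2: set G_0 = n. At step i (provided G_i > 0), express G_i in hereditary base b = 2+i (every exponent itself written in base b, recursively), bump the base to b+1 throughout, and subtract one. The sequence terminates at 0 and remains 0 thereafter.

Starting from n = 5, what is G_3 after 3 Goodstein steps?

467

5 —HB2→ 2^2 + 1 —bump→ 3^3 + 1 = 28 —(−1)→ 27
27 —HB3→ 3^3 —bump→ 4^4 = 256 —(−1)→ 255
255 —HB4→ 3·4^3 + 3·4^2 + 3·4 + 3 —bump→ 3·5^3 + 3·5^2 + 3·5 + 3 = 468 —(−1)→ 467
467 —HB5→ 3·5^3 + 3·5^2 + 3·5 + 2 —bump→ 3·6^3 + 3·6^2 + 3·6 + 2 = 776 —(−1)→ 775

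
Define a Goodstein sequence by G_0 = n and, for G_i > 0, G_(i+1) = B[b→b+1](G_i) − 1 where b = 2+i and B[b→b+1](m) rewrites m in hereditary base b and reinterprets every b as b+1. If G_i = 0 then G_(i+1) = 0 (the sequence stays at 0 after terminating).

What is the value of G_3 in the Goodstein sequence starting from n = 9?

9842

[0] 9 ≡ 2^(2 + 1) + 1 (base 2). Lift 3: 82. −1: 81.
[1] 81 ≡ 3^(3 + 1) (base 3). Lift 4: 1024. −1: 1023.
[2] 1023 ≡ 3·4^4 + 3·4^3 + 3·4^2 + 3·4 + 3 (base 4). Lift 5: 9843. −1: 9842.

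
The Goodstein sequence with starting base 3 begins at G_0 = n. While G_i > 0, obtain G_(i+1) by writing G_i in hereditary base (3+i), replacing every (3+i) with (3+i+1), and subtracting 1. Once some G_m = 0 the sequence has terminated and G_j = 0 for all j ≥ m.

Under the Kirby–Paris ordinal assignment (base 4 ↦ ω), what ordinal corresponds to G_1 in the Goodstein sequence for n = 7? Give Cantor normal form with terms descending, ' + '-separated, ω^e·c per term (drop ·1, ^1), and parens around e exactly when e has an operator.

ω·2

[0] 7 ≡ 2·3 + 1 (base 3). Lift 4: 9. −1: 8.
[1] 8 ≡ 2·4 (base 4). Lift 5: 10. −1: 9.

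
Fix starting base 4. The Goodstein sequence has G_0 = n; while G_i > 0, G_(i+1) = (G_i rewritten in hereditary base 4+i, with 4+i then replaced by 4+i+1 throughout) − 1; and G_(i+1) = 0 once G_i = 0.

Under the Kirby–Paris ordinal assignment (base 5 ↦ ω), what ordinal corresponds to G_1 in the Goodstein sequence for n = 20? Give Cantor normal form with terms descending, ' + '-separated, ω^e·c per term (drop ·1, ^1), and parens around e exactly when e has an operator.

20 —HB4→ 4^2 + 4 —bump→ 5^2 + 5 = 30 —(−1)→ 29
29 —HB5→ 5^2 + 4 —bump→ 6^2 + 4 = 40 —(−1)→ 39

ω^2 + 4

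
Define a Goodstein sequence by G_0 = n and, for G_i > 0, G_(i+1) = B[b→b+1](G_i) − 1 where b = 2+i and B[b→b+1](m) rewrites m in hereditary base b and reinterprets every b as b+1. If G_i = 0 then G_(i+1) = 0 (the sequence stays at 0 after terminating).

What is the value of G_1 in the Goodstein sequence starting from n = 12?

107

base 2: 12 = 2^(2 + 1) + 2^2; at 3: 3^(3 + 1) + 3^3 = 108; next = 107
base 3: 107 = 3^(3 + 1) + 2·3^2 + 2·3 + 2; at 4: 4^(4 + 1) + 2·4^2 + 2·4 + 2 = 1066; next = 1065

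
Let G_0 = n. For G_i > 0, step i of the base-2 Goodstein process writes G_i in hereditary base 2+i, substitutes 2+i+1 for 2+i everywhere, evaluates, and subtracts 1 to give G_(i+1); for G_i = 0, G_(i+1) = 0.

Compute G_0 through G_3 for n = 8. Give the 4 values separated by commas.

8, 80, 553, 6310

G_0=8  [base 2] 2^(2 + 1)  →[2↦3]→  3^(3 + 1) = 81  −1 ⇒ G_1=80
G_1=80  [base 3] 2·3^3 + 2·3^2 + 2·3 + 2  →[3↦4]→  2·4^4 + 2·4^2 + 2·4 + 2 = 554  −1 ⇒ G_2=553
G_2=553  [base 4] 2·4^4 + 2·4^2 + 2·4 + 1  →[4↦5]→  2·5^5 + 2·5^2 + 2·5 + 1 = 6311  −1 ⇒ G_3=6310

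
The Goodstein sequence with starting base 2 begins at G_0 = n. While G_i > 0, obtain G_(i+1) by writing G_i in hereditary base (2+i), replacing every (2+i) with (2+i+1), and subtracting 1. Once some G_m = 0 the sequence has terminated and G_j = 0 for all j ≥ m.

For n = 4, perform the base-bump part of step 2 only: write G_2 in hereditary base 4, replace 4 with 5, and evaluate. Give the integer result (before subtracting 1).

61

G_0 = 4. HB_2(4) = 2^2. Bump = 27. G_1 = 26.
G_1 = 26. HB_3(26) = 2·3^2 + 2·3 + 2. Bump = 42. G_2 = 41.
G_2 = 41. HB_4(41) = 2·4^2 + 2·4 + 1. Bump = 61. G_3 = 60.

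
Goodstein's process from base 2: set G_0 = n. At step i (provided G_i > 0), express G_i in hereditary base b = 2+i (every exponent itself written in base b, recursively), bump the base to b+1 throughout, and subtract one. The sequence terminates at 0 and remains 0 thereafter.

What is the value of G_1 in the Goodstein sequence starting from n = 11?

G_0 = 11. HB_2(11) = 2^(2 + 1) + 2 + 1. Bump = 85. G_1 = 84.
G_1 = 84. HB_3(84) = 3^(3 + 1) + 3. Bump = 1028. G_2 = 1027.

84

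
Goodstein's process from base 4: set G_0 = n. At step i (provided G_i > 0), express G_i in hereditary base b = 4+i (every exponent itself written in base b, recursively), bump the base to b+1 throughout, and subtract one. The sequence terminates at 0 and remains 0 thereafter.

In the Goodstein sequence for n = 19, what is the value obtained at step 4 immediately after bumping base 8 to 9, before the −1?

70

G_0=19  [base 4] 4^2 + 3  →[4↦5]→  5^2 + 3 = 28  −1 ⇒ G_1=27
G_1=27  [base 5] 5^2 + 2  →[5↦6]→  6^2 + 2 = 38  −1 ⇒ G_2=37
G_2=37  [base 6] 6^2 + 1  →[6↦7]→  7^2 + 1 = 50  −1 ⇒ G_3=49
G_3=49  [base 7] 7^2  →[7↦8]→  8^2 = 64  −1 ⇒ G_4=63
G_4=63  [base 8] 7·8 + 7  →[8↦9]→  7·9 + 7 = 70  −1 ⇒ G_5=69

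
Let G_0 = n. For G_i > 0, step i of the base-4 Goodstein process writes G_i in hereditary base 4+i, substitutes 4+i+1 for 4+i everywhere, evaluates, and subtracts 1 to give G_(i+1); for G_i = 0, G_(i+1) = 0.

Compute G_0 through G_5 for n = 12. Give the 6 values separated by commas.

12, 14, 15, 16, 17, 18

G_0 = 12. HB_4(12) = 3·4. Bump = 15. G_1 = 14.
G_1 = 14. HB_5(14) = 2·5 + 4. Bump = 16. G_2 = 15.
G_2 = 15. HB_6(15) = 2·6 + 3. Bump = 17. G_3 = 16.
G_3 = 16. HB_7(16) = 2·7 + 2. Bump = 18. G_4 = 17.
G_4 = 17. HB_8(17) = 2·8 + 1. Bump = 19. G_5 = 18.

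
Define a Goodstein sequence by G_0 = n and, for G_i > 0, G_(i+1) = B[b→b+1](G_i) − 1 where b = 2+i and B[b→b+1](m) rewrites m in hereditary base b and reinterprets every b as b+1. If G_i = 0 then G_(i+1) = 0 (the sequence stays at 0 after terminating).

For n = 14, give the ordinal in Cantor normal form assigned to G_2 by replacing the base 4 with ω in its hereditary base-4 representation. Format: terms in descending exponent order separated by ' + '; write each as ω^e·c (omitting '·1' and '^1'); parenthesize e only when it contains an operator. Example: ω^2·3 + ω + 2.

ω^(ω + 1) + ω^ω + 1

G_0=14  [base 2] 2^(2 + 1) + 2^2 + 2  →[2↦3]→  3^(3 + 1) + 3^3 + 3 = 111  −1 ⇒ G_1=110
G_1=110  [base 3] 3^(3 + 1) + 3^3 + 2  →[3↦4]→  4^(4 + 1) + 4^4 + 2 = 1282  −1 ⇒ G_2=1281
G_2=1281  [base 4] 4^(4 + 1) + 4^4 + 1  →[4↦5]→  5^(5 + 1) + 5^5 + 1 = 18751  −1 ⇒ G_3=18750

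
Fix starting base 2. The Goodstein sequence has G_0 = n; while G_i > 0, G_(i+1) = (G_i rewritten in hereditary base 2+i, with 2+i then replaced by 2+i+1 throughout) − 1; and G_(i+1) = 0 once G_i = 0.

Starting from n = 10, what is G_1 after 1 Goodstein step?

i=0: 10 = 2^(2 + 1) + 2 (b=2); 2→3: 3^(3 + 1) + 3 = 84; 84−1 = 83
i=1: 83 = 3^(3 + 1) + 2 (b=3); 3→4: 4^(4 + 1) + 2 = 1026; 1026−1 = 1025

83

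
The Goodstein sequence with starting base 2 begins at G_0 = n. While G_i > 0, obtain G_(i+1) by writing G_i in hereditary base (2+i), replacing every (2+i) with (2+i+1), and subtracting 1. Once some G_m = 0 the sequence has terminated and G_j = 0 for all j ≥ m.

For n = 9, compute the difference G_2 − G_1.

942

base 2: 9 = 2^(2 + 1) + 1; at 3: 3^(3 + 1) + 1 = 82; next = 81
base 3: 81 = 3^(3 + 1); at 4: 4^(4 + 1) = 1024; next = 1023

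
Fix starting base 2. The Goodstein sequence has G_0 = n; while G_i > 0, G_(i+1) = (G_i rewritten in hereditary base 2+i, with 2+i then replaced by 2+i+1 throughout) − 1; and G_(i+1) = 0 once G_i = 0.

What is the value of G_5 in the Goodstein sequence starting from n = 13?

5765998

i=0: 13 = 2^(2 + 1) + 2^2 + 1 (b=2); 2→3: 3^(3 + 1) + 3^3 + 1 = 109; 109−1 = 108
i=1: 108 = 3^(3 + 1) + 3^3 (b=3); 3→4: 4^(4 + 1) + 4^4 = 1280; 1280−1 = 1279
i=2: 1279 = 4^(4 + 1) + 3·4^3 + 3·4^2 + 3·4 + 3 (b=4); 4→5: 5^(5 + 1) + 3·5^3 + 3·5^2 + 3·5 + 3 = 16093; 16093−1 = 16092
i=3: 16092 = 5^(5 + 1) + 3·5^3 + 3·5^2 + 3·5 + 2 (b=5); 5→6: 6^(6 + 1) + 3·6^3 + 3·6^2 + 3·6 + 2 = 280712; 280712−1 = 280711
i=4: 280711 = 6^(6 + 1) + 3·6^3 + 3·6^2 + 3·6 + 1 (b=6); 6→7: 7^(7 + 1) + 3·7^3 + 3·7^2 + 3·7 + 1 = 5765999; 5765999−1 = 5765998
i=5: 5765998 = 7^(7 + 1) + 3·7^3 + 3·7^2 + 3·7 (b=7); 7→8: 8^(8 + 1) + 3·8^3 + 3·8^2 + 3·8 = 134219480; 134219480−1 = 134219479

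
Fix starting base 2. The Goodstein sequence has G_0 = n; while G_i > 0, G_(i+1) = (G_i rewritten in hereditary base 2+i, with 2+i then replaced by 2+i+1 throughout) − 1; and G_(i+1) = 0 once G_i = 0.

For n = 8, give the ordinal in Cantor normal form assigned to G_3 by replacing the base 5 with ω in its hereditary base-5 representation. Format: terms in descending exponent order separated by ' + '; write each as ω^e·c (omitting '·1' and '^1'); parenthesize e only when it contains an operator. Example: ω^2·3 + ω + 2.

ω^ω·2 + ω^2·2 + ω·2

(0) 8|_2 = 2^(2 + 1) ↦ 3^(3 + 1)|_3 = 81 ⇒ 80
(1) 80|_3 = 2·3^3 + 2·3^2 + 2·3 + 2 ↦ 2·4^4 + 2·4^2 + 2·4 + 2|_4 = 554 ⇒ 553
(2) 553|_4 = 2·4^4 + 2·4^2 + 2·4 + 1 ↦ 2·5^5 + 2·5^2 + 2·5 + 1|_5 = 6311 ⇒ 6310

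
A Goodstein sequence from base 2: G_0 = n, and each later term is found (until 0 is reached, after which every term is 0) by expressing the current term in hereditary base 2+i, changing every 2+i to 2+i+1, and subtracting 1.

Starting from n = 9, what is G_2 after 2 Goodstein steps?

1023

G_0=9  [base 2] 2^(2 + 1) + 1  →[2↦3]→  3^(3 + 1) + 1 = 82  −1 ⇒ G_1=81
G_1=81  [base 3] 3^(3 + 1)  →[3↦4]→  4^(4 + 1) = 1024  −1 ⇒ G_2=1023
G_2=1023  [base 4] 3·4^4 + 3·4^3 + 3·4^2 + 3·4 + 3  →[4↦5]→  3·5^5 + 3·5^3 + 3·5^2 + 3·5 + 3 = 9843  −1 ⇒ G_3=9842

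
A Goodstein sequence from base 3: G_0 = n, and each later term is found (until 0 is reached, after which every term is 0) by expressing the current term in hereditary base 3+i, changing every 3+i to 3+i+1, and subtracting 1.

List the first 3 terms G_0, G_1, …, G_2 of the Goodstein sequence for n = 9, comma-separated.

9, 15, 17

(0) 9|_3 = 3^2 ↦ 4^2|_4 = 16 ⇒ 15
(1) 15|_4 = 3·4 + 3 ↦ 3·5 + 3|_5 = 18 ⇒ 17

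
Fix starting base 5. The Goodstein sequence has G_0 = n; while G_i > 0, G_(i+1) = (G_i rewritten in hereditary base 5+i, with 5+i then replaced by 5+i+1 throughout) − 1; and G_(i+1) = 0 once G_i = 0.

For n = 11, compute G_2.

13

i=0: 11 = 2·5 + 1 (b=5); 5→6: 2·6 + 1 = 13; 13−1 = 12
i=1: 12 = 2·6 (b=6); 6→7: 2·7 = 14; 14−1 = 13
i=2: 13 = 7 + 6 (b=7); 7→8: 8 + 6 = 14; 14−1 = 13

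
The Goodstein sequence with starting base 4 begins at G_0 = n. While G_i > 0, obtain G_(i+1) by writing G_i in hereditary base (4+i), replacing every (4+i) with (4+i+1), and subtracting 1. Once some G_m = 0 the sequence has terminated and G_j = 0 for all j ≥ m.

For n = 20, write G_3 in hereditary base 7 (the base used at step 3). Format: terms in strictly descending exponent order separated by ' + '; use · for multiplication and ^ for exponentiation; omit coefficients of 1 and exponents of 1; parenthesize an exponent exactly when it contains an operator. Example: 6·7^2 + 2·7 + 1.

7^2 + 2

i=0: 20 = 4^2 + 4 (b=4); 4→5: 5^2 + 5 = 30; 30−1 = 29
i=1: 29 = 5^2 + 4 (b=5); 5→6: 6^2 + 4 = 40; 40−1 = 39
i=2: 39 = 6^2 + 3 (b=6); 6→7: 7^2 + 3 = 52; 52−1 = 51
i=3: 51 = 7^2 + 2 (b=7); 7→8: 8^2 + 2 = 66; 66−1 = 65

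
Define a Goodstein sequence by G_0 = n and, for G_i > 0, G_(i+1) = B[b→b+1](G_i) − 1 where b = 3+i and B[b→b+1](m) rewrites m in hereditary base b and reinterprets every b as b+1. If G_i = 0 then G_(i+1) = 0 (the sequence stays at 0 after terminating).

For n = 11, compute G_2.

25

(0) 11|_3 = 3^2 + 2 ↦ 4^2 + 2|_4 = 18 ⇒ 17
(1) 17|_4 = 4^2 + 1 ↦ 5^2 + 1|_5 = 26 ⇒ 25
(2) 25|_5 = 5^2 ↦ 6^2|_6 = 36 ⇒ 35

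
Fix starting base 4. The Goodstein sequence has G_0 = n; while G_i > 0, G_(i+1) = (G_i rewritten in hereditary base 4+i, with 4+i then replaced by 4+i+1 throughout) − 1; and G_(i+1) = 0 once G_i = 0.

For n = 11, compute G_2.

13

i=0: 11 = 2·4 + 3 (b=4); 4→5: 2·5 + 3 = 13; 13−1 = 12
i=1: 12 = 2·5 + 2 (b=5); 5→6: 2·6 + 2 = 14; 14−1 = 13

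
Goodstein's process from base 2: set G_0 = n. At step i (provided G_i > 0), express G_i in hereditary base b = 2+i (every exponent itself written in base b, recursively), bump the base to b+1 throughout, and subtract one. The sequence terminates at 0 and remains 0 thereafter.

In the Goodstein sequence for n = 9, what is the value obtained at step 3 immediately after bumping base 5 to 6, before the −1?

G_0=9  [base 2] 2^(2 + 1) + 1  →[2↦3]→  3^(3 + 1) + 1 = 82  −1 ⇒ G_1=81
G_1=81  [base 3] 3^(3 + 1)  →[3↦4]→  4^(4 + 1) = 1024  −1 ⇒ G_2=1023
G_2=1023  [base 4] 3·4^4 + 3·4^3 + 3·4^2 + 3·4 + 3  →[4↦5]→  3·5^5 + 3·5^3 + 3·5^2 + 3·5 + 3 = 9843  −1 ⇒ G_3=9842
G_3=9842  [base 5] 3·5^5 + 3·5^3 + 3·5^2 + 3·5 + 2  →[5↦6]→  3·6^6 + 3·6^3 + 3·6^2 + 3·6 + 2 = 140744  −1 ⇒ G_4=140743

140744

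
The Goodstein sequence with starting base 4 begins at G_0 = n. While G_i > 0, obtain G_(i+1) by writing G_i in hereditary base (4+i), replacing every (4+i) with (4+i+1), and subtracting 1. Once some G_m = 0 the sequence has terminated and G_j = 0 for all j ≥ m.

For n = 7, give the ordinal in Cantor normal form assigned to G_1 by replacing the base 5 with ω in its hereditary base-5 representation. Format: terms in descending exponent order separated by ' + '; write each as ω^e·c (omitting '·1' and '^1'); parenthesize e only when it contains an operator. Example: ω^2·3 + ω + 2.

(0) 7|_4 = 4 + 3 ↦ 5 + 3|_5 = 8 ⇒ 7
(1) 7|_5 = 5 + 2 ↦ 6 + 2|_6 = 8 ⇒ 7

ω + 2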